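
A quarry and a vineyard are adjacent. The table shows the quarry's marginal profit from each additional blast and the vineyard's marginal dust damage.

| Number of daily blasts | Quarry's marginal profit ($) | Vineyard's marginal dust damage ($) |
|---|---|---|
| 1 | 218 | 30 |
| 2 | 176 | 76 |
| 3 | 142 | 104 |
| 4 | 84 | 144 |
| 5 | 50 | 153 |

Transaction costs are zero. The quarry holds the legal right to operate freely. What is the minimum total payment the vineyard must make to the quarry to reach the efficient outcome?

$134

Left alone the quarry would choose level 5 (marginal profit stays positive).
Efficient level: k* = 3 (marginal profit ≥ marginal dust damage through 3).
The vineyard must at least cover the quarry's forgone profit from cutting 5→3: 84 + 50 = 134.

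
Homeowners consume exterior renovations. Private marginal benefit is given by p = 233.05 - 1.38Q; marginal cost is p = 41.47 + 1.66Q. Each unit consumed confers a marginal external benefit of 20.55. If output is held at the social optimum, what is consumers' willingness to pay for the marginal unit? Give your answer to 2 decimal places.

Social marginal benefit = demand + MEB = 253.60 - 1.38Q.
Set SMB = MC: 253.60 - 1.38Q = 41.47 + 1.66Q → Q* = 69.7796.
Consumer price on the demand curve at Q*: 233.05 − 1.38×69.7796 = 136.7542.

P = 136.75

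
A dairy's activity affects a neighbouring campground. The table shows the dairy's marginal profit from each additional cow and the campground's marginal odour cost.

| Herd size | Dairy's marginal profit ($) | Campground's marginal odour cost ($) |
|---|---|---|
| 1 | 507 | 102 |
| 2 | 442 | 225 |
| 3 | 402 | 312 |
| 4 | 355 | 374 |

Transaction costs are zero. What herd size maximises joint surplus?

3

Bargaining reaches the level where marginal profit last exceeds marginal odour cost.
That holds through level 3 (402 ≥ 312) but not at 4 (355 < 374).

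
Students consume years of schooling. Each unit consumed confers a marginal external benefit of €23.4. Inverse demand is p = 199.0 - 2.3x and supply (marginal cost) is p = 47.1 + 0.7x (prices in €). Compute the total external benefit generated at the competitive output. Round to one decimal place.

€1184.8

Market equilibrium (private): 47.1 + 0.7x = 199.0 - 2.3x → x_m = 50.6333.
Total external benefit = MEB × x_m = 23.4 × 50.6333 = 1184.8192.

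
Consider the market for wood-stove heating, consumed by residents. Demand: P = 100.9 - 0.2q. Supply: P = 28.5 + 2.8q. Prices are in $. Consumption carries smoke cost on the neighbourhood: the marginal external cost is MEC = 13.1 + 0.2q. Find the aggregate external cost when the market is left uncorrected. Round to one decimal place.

Market equilibrium (private): 28.5 + 2.8q = 100.9 - 0.2q → q_m = 24.1333.
Total external cost = ∫₀^{q_m} (13.1 + 0.2q) dq = 13.1×24.1333 + ½×0.2×24.1333² = 374.3878.

$374.4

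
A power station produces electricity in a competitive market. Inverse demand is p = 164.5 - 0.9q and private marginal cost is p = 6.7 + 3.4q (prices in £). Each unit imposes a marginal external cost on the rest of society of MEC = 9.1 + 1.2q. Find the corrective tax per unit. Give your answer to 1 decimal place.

tax = £41.5 per unit

Social marginal cost = private MC + MEC = 15.8 + 4.6q.
Set SMC = demand: 15.8 + 4.6q = 164.5 - 0.9q → q* = 27.0364.
The Pigouvian tax equals MEC at q*: 9.1 + 1.2×27.0364 = 41.5437.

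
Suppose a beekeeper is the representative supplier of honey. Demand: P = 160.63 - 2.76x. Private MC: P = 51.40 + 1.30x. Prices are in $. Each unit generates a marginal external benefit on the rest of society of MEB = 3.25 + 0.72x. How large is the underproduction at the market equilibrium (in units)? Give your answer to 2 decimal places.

6.77 units

Market equilibrium (private): 51.40 + 1.30x = 160.63 - 2.76x → x_m = 26.9039.
Social marginal cost = private MC − MEB = 48.15 + 0.58x.
Set SMC = demand: 48.15 + 0.58x = 160.63 - 2.76x → x* = 33.6766.
Gap = |26.9039 − 33.6766| = 6.7727.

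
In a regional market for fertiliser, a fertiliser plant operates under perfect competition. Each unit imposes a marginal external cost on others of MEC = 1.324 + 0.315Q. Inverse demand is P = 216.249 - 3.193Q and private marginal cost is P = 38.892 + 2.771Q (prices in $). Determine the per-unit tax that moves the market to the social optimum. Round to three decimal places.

tax = $10.155 per unit

Social marginal cost = private MC + MEC = 40.216 + 3.086Q.
Set SMC = demand: 40.216 + 3.086Q = 216.249 - 3.193Q → Q* = 28.0352.
The Pigouvian tax equals MEC at Q*: 1.324 + 0.315×28.0352 = 10.1551.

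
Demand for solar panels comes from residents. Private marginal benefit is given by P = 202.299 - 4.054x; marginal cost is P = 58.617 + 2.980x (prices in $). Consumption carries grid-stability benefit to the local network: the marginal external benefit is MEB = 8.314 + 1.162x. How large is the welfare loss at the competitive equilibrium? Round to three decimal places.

Market equilibrium (private): 58.617 + 2.980x = 202.299 - 4.054x → x_m = 20.4268.
Social marginal benefit = demand + MEB = 210.613 - 2.892x.
Set SMB = MC: 210.613 - 2.892x = 58.617 + 2.980x → x* = 25.8849.
Between x* and x_m the wedge SMB − MC runs linearly from 0 to MEB(x_m), so the loss is a triangle.
DWL = ½ × 5.4581 × 32.0499 = 87.4658.

DWL = $87.466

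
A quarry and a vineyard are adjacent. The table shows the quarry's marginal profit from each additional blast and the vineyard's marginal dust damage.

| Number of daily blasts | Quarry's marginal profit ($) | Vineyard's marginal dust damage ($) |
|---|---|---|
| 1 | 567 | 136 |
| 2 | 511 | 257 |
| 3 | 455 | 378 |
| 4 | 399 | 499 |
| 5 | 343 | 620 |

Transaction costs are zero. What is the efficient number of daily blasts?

3

Bargaining reaches the level where marginal profit last exceeds marginal dust damage.
That holds through level 3 (455 ≥ 378) but not at 4 (399 < 499).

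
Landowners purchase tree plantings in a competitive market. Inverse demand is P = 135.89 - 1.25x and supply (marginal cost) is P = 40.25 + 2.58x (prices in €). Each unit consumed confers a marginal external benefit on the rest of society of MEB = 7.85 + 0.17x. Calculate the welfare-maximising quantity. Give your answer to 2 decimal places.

x* = 28.28

Social marginal benefit = demand + MEB = 143.74 - 1.08x.
Set SMB = MC: 143.74 - 1.08x = 40.25 + 2.58x → x* = 28.2760.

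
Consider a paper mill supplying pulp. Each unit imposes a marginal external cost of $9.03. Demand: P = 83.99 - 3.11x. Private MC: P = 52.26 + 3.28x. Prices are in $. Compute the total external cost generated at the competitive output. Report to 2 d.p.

$44.84

Market equilibrium (private): 52.26 + 3.28x = 83.99 - 3.11x → x_m = 4.9656.
Total external cost = MEC × x_m = 9.03 × 4.9656 = 44.8394.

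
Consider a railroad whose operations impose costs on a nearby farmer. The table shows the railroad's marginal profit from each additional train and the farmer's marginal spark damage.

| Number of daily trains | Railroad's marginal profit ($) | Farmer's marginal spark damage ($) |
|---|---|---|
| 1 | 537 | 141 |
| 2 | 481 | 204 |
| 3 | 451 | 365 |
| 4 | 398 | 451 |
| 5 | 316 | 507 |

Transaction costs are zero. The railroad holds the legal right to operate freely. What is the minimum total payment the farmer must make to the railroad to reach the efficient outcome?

$714

Left alone the railroad would choose level 5 (marginal profit stays positive).
Efficient level: k* = 3 (marginal profit ≥ marginal spark damage through 3).
The farmer must at least cover the railroad's forgone profit from cutting 5→3: 398 + 316 = 714.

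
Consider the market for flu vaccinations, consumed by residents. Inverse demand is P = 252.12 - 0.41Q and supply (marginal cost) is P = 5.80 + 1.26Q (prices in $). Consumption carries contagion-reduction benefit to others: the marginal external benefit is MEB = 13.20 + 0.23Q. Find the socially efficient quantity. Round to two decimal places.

Q* = 180.22

Social marginal benefit = demand + MEB = 265.32 - 0.18Q.
Set SMB = MC: 265.32 - 0.18Q = 5.80 + 1.26Q → Q* = 180.2222.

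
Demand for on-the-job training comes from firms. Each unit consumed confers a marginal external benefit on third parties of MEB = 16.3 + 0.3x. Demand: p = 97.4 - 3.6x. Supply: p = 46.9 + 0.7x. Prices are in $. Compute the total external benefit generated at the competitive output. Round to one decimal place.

$212.1

Market equilibrium (private): 46.9 + 0.7x = 97.4 - 3.6x → x_m = 11.7442.
Total external benefit = ∫₀^{x_m} (16.3 + 0.3x) dx = 16.3×11.7442 + ½×0.3×11.7442² = 212.1194.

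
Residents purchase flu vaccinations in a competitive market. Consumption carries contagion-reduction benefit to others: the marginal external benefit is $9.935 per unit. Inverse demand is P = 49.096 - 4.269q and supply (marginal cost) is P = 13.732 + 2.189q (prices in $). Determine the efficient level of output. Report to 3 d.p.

q* = 7.014

Social marginal benefit = demand + MEB = 59.031 - 4.269q.
Set SMB = MC: 59.031 - 4.269q = 13.732 + 2.189q → q* = 7.0144.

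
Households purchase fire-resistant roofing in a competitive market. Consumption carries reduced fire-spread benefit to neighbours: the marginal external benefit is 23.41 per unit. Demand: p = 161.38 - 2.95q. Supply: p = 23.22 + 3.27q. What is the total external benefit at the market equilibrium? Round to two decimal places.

519.99

Market equilibrium (private): 23.22 + 3.27q = 161.38 - 2.95q → q_m = 22.2122.
Total external benefit = MEB × q_m = 23.41 × 22.2122 = 519.9876.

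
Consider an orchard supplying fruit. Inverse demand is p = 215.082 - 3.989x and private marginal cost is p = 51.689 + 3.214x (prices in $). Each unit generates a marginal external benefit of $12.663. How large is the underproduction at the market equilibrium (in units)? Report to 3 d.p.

1.758 units

Market equilibrium (private): 51.689 + 3.214x = 215.082 - 3.989x → x_m = 22.6840.
Social marginal cost = private MC − MEB = 39.026 + 3.214x.
Set SMC = demand: 39.026 + 3.214x = 215.082 - 3.989x → x* = 24.4420.
Gap = |22.6840 − 24.4420| = 1.7580.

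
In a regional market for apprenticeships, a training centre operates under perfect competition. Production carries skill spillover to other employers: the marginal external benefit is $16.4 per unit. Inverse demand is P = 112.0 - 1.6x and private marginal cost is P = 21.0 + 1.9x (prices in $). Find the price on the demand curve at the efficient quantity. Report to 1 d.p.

Social marginal cost = private MC − MEB = 4.6 + 1.9x.
Set SMC = demand: 4.6 + 1.9x = 112.0 - 1.6x → x* = 30.6857.
Consumer price on the demand curve at x*: 112.0 − 1.6×30.6857 = 62.9029.

P = $62.9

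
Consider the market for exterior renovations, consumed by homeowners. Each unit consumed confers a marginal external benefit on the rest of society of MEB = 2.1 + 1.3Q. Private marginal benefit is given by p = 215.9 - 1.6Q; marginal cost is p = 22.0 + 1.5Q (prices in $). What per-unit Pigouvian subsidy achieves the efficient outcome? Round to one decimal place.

Social marginal benefit = demand + MEB = 218.0 - 0.3Q.
Set SMB = MC: 218.0 - 0.3Q = 22.0 + 1.5Q → Q* = 108.8889.
The Pigouvian subsidy equals MEB at Q*: 2.1 + 1.3×108.8889 = 143.6556.

subsidy = $143.7 per unit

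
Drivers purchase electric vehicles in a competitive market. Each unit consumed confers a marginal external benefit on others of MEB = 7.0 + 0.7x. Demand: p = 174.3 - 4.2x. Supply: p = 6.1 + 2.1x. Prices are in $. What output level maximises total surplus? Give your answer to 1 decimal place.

Social marginal benefit = demand + MEB = 181.3 - 3.5x.
Set SMB = MC: 181.3 - 3.5x = 6.1 + 2.1x → x* = 31.2857.

x* = 31.3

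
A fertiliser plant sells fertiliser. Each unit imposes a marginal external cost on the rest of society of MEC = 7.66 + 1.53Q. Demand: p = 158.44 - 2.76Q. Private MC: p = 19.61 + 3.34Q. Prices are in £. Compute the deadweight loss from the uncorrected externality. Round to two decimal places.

DWL = £118.26

Market equilibrium (private): 19.61 + 3.34Q = 158.44 - 2.76Q → Q_m = 22.7590.
Social marginal cost = private MC + MEC = 27.27 + 4.87Q.
Set SMC = demand: 27.27 + 4.87Q = 158.44 - 2.76Q → Q* = 17.1913.
Height of the DWL triangle at Q_m is SMC(Q_m) − demand(Q_m) = MEC(Q_m) = 42.4813.
DWL = ½ × 5.5677 × 42.4813 = 118.2616.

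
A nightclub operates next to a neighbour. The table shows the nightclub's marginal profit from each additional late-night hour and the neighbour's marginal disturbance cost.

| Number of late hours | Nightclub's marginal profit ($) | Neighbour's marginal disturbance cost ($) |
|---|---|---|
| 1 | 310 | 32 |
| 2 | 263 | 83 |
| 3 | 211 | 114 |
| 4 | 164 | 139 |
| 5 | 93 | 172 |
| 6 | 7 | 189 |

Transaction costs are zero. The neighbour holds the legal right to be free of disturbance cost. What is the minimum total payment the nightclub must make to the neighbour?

Efficient level: marginal profit ≥ marginal disturbance cost through level 4, so k* = 4.
With the neighbour holding the right, the nightclub must at least compensate total damage at k*: 32 + 83 + 114 + 139 = 368.

$368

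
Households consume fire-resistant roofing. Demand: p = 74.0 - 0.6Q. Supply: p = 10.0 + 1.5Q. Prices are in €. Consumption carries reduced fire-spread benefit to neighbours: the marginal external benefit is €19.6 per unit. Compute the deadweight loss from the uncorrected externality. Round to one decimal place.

DWL = €91.5

Market equilibrium (private): 10.0 + 1.5Q = 74.0 - 0.6Q → Q_m = 30.4762.
Social marginal benefit = demand + MEB = 93.6 - 0.6Q.
Set SMB = MC: 93.6 - 0.6Q = 10.0 + 1.5Q → Q* = 39.8095.
Between Q* and Q_m the wedge SMB − MC runs linearly from 0 to MEB(Q_m), so the loss is a triangle.
DWL = ½ × 9.3333 × 19.6000 = 91.4663.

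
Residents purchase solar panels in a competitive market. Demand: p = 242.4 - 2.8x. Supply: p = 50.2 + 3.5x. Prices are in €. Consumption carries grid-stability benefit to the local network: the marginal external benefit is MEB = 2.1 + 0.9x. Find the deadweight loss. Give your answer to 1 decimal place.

Market equilibrium (private): 50.2 + 3.5x = 242.4 - 2.8x → x_m = 30.5079.
Social marginal benefit = demand + MEB = 244.5 - 1.9x.
Set SMB = MC: 244.5 - 1.9x = 50.2 + 3.5x → x* = 35.9815.
The loss is the area between SMB and MC from x* to x_m; with linear curves that's a triangle of height MEB(x_m).
DWL = ½ × 5.4736 × 29.5571 = 80.8919.

DWL = €80.9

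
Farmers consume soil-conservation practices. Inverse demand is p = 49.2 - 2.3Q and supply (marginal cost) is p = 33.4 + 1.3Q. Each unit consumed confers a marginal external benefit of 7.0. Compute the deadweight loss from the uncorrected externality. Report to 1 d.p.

DWL = 6.8

Market equilibrium (private): 33.4 + 1.3Q = 49.2 - 2.3Q → Q_m = 4.3889.
Social marginal benefit = demand + MEB = 56.2 - 2.3Q.
Set SMB = MC: 56.2 - 2.3Q = 33.4 + 1.3Q → Q* = 6.3333.
Height of the DWL triangle at Q_m is SMB(Q_m) − MC(Q_m) = MEB(Q_m) = 7.0000.
DWL = ½ × 1.9444 × 7.0000 = 6.8054.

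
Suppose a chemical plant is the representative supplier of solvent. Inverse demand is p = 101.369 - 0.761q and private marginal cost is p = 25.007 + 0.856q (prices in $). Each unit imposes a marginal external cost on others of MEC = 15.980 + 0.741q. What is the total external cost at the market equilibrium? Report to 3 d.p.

$1580.919

Market equilibrium (private): 25.007 + 0.856q = 101.369 - 0.761q → q_m = 47.2245.
Total external cost = ∫₀^{q_m} (15.980 + 0.741q) dq = 15.980×47.2245 + ½×0.741×47.2245² = 1580.9193.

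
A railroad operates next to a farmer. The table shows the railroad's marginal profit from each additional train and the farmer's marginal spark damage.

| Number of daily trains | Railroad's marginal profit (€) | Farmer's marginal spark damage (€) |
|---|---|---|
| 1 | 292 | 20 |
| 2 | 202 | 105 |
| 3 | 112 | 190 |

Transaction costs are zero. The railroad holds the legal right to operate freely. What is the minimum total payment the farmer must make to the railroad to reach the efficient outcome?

Left alone the railroad would choose level 3 (marginal profit stays positive).
Efficient level: k* = 2 (marginal profit ≥ marginal spark damage through 2).
The farmer must at least cover the railroad's forgone profit from cutting 3→2: 112 = 112.

€112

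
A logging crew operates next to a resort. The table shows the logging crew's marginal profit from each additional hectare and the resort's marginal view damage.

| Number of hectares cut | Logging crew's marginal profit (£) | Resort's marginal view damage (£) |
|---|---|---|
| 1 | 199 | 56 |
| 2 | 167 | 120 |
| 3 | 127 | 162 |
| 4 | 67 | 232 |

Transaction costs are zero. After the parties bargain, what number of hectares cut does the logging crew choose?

2

Bargaining reaches the level where marginal profit last exceeds marginal view damage.
That holds through level 2 (167 ≥ 120) but not at 3 (127 < 162).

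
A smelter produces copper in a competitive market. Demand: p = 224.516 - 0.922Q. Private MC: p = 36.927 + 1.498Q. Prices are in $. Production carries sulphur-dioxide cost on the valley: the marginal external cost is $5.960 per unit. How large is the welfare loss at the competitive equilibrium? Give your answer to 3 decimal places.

DWL = $7.339

Market equilibrium (private): 36.927 + 1.498Q = 224.516 - 0.922Q → Q_m = 77.5161.
Social marginal cost = private MC + MEC = 42.887 + 1.498Q.
Set SMC = demand: 42.887 + 1.498Q = 224.516 - 0.922Q → Q* = 75.0533.
Height of the DWL triangle at Q_m is SMC(Q_m) − demand(Q_m) = MEC(Q_m) = 5.9600.
DWL = ½ × 2.4628 × 5.9600 = 7.3391.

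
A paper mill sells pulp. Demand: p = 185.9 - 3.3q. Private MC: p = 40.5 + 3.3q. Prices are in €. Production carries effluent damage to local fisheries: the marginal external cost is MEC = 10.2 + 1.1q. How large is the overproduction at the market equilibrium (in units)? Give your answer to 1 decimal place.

4.5 units

Market equilibrium (private): 40.5 + 3.3q = 185.9 - 3.3q → q_m = 22.0303.
Social marginal cost = private MC + MEC = 50.7 + 4.4q.
Set SMC = demand: 50.7 + 4.4q = 185.9 - 3.3q → q* = 17.5584.
Gap = |22.0303 − 17.5584| = 4.4719.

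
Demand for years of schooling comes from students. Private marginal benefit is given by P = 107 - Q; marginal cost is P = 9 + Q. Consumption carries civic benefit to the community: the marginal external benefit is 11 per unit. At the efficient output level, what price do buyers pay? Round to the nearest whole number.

P = 53

Social marginal benefit = demand + MEB = 118 - Q.
Set SMB = MC: 118 - Q = 9 + Q → Q* = 54.5000.
Consumer price on the demand curve at Q*: 107 − 1×54.5000 = 52.5000.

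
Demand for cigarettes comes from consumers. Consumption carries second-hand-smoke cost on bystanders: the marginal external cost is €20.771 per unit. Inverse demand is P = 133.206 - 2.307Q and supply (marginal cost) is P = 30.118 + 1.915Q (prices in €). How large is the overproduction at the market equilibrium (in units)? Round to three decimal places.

4.920 units

Market equilibrium (private): 30.118 + 1.915Q = 133.206 - 2.307Q → Q_m = 24.4169.
Social marginal benefit = demand − MEC = 112.435 - 2.307Q.
Set SMB = MC: 112.435 - 2.307Q = 30.118 + 1.915Q → Q* = 19.4972.
Gap = |24.4169 − 19.4972| = 4.9197.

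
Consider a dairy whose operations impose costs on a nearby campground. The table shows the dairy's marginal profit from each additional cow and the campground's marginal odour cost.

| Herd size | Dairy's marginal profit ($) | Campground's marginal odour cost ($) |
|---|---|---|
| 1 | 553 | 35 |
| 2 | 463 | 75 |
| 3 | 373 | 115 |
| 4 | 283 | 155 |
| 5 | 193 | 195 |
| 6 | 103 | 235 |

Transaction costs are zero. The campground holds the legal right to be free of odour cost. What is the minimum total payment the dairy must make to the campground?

Efficient level: marginal profit ≥ marginal odour cost through level 4, so k* = 4.
With the campground holding the right, the dairy must at least compensate total damage at k*: 35 + 75 + 115 + 155 = 380.

$380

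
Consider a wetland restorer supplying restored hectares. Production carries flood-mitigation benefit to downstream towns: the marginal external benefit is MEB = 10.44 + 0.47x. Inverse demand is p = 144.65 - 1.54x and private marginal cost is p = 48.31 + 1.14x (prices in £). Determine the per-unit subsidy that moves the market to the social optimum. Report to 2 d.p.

subsidy = £33.15 per unit

Social marginal cost = private MC − MEB = 37.87 + 0.67x.
Set SMC = demand: 37.87 + 0.67x = 144.65 - 1.54x → x* = 48.3167.
The Pigouvian subsidy equals MEB at x*: 10.44 + 0.47×48.3167 = 33.1488.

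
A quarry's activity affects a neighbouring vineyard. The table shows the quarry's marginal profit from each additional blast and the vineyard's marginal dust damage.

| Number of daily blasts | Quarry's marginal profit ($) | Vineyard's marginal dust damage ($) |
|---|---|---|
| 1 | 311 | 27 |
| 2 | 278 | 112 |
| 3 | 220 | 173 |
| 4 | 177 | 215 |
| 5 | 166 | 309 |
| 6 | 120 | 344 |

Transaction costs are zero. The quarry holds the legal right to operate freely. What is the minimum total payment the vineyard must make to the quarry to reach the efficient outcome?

Left alone the quarry would choose level 6 (marginal profit stays positive).
Efficient level: k* = 3 (marginal profit ≥ marginal dust damage through 3).
The vineyard must at least cover the quarry's forgone profit from cutting 6→3: 177 + 166 + 120 = 463.

$463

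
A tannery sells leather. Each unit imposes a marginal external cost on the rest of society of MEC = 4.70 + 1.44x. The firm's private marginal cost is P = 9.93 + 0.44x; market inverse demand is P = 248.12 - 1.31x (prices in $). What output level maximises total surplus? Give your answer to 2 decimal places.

x* = 73.19

Social marginal cost = private MC + MEC = 14.63 + 1.88x.
Set SMC = demand: 14.63 + 1.88x = 248.12 - 1.31x → x* = 73.1944.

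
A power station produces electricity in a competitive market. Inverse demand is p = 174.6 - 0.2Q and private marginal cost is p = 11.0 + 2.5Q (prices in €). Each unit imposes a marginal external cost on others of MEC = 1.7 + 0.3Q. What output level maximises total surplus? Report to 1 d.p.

Social marginal cost = private MC + MEC = 12.7 + 2.8Q.
Set SMC = demand: 12.7 + 2.8Q = 174.6 - 0.2Q → Q* = 53.9667.

Q* = 54.0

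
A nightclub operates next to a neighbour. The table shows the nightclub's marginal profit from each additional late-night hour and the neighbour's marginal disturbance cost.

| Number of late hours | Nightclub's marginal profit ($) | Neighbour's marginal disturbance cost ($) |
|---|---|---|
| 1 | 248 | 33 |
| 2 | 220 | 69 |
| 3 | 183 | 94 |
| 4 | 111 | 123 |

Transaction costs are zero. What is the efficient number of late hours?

3

Bargaining reaches the level where marginal profit last exceeds marginal disturbance cost.
That holds through level 3 (183 ≥ 94) but not at 4 (111 < 123).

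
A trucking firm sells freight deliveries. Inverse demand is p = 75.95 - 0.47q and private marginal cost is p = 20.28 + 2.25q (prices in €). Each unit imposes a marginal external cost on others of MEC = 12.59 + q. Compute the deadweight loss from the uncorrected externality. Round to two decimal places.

Market equilibrium (private): 20.28 + 2.25q = 75.95 - 0.47q → q_m = 20.4669.
Social marginal cost = private MC + MEC = 32.87 + 3.25q.
Set SMC = demand: 32.87 + 3.25q = 75.95 - 0.47q → q* = 11.5806.
Between q* and q_m the wedge SMC − demand runs linearly from 0 to MEC(q_m), so the loss is a triangle.
DWL = ½ × 8.8863 × 33.0569 = 146.8768.

DWL = €146.88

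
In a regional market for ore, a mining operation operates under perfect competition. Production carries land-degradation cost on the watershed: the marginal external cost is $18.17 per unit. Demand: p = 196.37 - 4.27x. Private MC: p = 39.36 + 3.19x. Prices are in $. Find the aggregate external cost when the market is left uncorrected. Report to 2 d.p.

$382.42

Market equilibrium (private): 39.36 + 3.19x = 196.37 - 4.27x → x_m = 21.0469.
Total external cost = MEC × x_m = 18.17 × 21.0469 = 382.4222.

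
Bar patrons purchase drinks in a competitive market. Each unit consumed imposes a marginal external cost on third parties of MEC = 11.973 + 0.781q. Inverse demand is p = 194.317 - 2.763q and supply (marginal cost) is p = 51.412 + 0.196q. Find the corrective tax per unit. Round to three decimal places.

Social marginal benefit = demand − MEC = 182.344 - 3.544q.
Set SMB = MC: 182.344 - 3.544q = 51.412 + 0.196q → q* = 35.0086.
The Pigouvian tax equals MEC at q*: 11.973 + 0.781×35.0086 = 39.3147.

tax = 39.315 per unit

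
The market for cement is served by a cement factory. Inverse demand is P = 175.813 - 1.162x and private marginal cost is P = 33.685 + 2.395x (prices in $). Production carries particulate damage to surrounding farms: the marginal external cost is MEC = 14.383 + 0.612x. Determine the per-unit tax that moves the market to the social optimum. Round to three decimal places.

tax = $33.136 per unit

Social marginal cost = private MC + MEC = 48.068 + 3.007x.
Set SMC = demand: 48.068 + 3.007x = 175.813 - 1.162x → x* = 30.6416.
The Pigouvian tax equals MEC at x*: 14.383 + 0.612×30.6416 = 33.1357.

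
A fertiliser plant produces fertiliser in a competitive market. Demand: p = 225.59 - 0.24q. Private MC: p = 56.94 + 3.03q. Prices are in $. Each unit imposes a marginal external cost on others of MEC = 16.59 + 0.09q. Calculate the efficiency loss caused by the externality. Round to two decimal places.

Market equilibrium (private): 56.94 + 3.03q = 225.59 - 0.24q → q_m = 51.5749.
Social marginal cost = private MC + MEC = 73.53 + 3.12q.
Set SMC = demand: 73.53 + 3.12q = 225.59 - 0.24q → q* = 45.2560.
Height of the DWL triangle at q_m is SMC(q_m) − demand(q_m) = MEC(q_m) = 21.2317.
DWL = ½ × 6.3189 × 21.2317 = 67.0805.

DWL = $67.08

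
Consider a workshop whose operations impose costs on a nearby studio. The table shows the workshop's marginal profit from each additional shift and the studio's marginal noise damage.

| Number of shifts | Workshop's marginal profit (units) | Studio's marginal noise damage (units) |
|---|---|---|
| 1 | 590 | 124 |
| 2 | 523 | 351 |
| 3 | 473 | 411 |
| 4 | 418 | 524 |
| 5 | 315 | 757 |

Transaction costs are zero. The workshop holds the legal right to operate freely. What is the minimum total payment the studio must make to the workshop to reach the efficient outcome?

Left alone the workshop would choose level 5 (marginal profit stays positive).
Efficient level: k* = 3 (marginal profit ≥ marginal noise damage through 3).
The studio must at least cover the workshop's forgone profit from cutting 5→3: 418 + 315 = 733.

733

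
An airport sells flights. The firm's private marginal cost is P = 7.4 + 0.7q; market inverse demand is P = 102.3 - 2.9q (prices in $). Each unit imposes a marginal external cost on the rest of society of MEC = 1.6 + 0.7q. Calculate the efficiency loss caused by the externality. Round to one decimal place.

DWL = $46.8

Market equilibrium (private): 7.4 + 0.7q = 102.3 - 2.9q → q_m = 26.3611.
Social marginal cost = private MC + MEC = 9.0 + 1.4q.
Set SMC = demand: 9.0 + 1.4q = 102.3 - 2.9q → q* = 21.6977.
Between q* and q_m the wedge SMC − demand runs linearly from 0 to MEC(q_m), so the loss is a triangle.
DWL = ½ × 4.6634 × 20.0528 = 46.7571.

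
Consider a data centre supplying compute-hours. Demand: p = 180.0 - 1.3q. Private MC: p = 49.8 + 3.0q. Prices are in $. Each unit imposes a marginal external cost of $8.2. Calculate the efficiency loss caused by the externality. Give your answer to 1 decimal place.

DWL = $7.8

Market equilibrium (private): 49.8 + 3.0q = 180.0 - 1.3q → q_m = 30.2791.
Social marginal cost = private MC + MEC = 58.0 + 3.0q.
Set SMC = demand: 58.0 + 3.0q = 180.0 - 1.3q → q* = 28.3721.
The loss is the area between SMC and demand from q* to q_m; with linear curves that's a triangle of height MEC(q_m).
DWL = ½ × 1.9070 × 8.2000 = 7.8187.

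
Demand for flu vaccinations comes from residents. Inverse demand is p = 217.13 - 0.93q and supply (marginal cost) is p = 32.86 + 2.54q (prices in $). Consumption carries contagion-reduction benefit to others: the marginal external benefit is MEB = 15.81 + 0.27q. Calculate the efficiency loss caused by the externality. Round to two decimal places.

DWL = $142.02

Market equilibrium (private): 32.86 + 2.54q = 217.13 - 0.93q → q_m = 53.1037.
Social marginal benefit = demand + MEB = 232.94 - 0.66q.
Set SMB = MC: 232.94 - 0.66q = 32.86 + 2.54q → q* = 62.5250.
Between q* and q_m the wedge SMB − MC runs linearly from 0 to MEB(q_m), so the loss is a triangle.
DWL = ½ × 9.4213 × 30.1480 = 142.0167.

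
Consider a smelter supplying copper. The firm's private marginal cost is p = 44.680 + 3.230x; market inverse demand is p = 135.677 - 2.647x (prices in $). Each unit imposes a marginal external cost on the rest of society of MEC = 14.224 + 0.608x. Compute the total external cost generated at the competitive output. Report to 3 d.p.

$293.120

Market equilibrium (private): 44.680 + 3.230x = 135.677 - 2.647x → x_m = 15.4836.
Total external cost = ∫₀^{x_m} (14.224 + 0.608x) dx = 14.224×15.4836 + ½×0.608×15.4836² = 293.1203.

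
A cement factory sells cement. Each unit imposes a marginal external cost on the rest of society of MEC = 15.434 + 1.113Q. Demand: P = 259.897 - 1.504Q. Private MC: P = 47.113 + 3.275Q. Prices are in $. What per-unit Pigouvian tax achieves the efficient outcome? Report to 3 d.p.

tax = $52.713 per unit

Social marginal cost = private MC + MEC = 62.547 + 4.388Q.
Set SMC = demand: 62.547 + 4.388Q = 259.897 - 1.504Q → Q* = 33.4946.
The Pigouvian tax equals MEC at Q*: 15.434 + 1.113×33.4946 = 52.7135.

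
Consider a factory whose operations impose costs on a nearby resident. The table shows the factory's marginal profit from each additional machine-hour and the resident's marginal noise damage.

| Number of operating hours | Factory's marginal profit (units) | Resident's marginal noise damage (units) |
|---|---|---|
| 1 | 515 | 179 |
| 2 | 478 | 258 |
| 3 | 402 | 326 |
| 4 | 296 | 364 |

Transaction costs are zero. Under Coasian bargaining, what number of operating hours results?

3

Bargaining reaches the level where marginal profit last exceeds marginal noise damage.
That holds through level 3 (402 ≥ 326) but not at 4 (296 < 364).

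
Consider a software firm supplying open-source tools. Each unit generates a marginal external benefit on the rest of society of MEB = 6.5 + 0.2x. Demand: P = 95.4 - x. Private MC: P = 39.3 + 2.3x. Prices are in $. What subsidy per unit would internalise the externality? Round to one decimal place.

subsidy = $10.5 per unit

Social marginal cost = private MC − MEB = 32.8 + 2.1x.
Set SMC = demand: 32.8 + 2.1x = 95.4 - x → x* = 20.1935.
The Pigouvian subsidy equals MEB at x*: 6.5 + 0.2×20.1935 = 10.5387.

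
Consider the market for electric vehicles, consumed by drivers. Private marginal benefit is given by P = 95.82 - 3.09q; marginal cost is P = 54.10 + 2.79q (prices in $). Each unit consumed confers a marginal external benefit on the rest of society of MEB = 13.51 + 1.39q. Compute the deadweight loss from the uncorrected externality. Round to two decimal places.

Market equilibrium (private): 54.10 + 2.79q = 95.82 - 3.09q → q_m = 7.0952.
Social marginal benefit = demand + MEB = 109.33 - 1.70q.
Set SMB = MC: 109.33 - 1.70q = 54.10 + 2.79q → q* = 12.3007.
Height of the DWL triangle at q_m is SMB(q_m) − MC(q_m) = MEB(q_m) = 23.3724.
DWL = ½ × 5.2055 × 23.3724 = 60.8325.

DWL = $60.83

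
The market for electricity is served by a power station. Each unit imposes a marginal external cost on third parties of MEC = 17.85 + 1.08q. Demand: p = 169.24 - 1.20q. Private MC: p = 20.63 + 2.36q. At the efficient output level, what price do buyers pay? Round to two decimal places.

P = 135.42

Social marginal cost = private MC + MEC = 38.48 + 3.44q.
Set SMC = demand: 38.48 + 3.44q = 169.24 - 1.20q → q* = 28.1810.
Consumer price on the demand curve at q*: 169.24 − 1.20×28.1810 = 135.4228.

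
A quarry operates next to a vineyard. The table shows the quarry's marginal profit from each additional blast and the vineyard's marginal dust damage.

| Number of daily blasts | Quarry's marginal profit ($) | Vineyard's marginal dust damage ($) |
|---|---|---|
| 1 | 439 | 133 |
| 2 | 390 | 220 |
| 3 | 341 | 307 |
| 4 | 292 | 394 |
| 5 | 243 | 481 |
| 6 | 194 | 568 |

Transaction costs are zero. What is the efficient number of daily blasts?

3

Bargaining reaches the level where marginal profit last exceeds marginal dust damage.
That holds through level 3 (341 ≥ 307) but not at 4 (292 < 394).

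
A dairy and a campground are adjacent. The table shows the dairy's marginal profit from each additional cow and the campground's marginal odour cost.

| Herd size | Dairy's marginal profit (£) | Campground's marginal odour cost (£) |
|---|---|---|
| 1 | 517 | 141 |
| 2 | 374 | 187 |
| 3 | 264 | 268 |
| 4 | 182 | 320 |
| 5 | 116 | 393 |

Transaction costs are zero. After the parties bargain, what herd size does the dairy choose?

Bargaining reaches the level where marginal profit last exceeds marginal odour cost.
That holds through level 2 (374 ≥ 187) but not at 3 (264 < 268).

2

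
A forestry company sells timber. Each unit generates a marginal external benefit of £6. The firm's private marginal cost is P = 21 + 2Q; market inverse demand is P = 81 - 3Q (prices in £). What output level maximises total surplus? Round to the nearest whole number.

Q* = 13

Social marginal cost = private MC − MEB = 15 + 2Q.
Set SMC = demand: 15 + 2Q = 81 - 3Q → Q* = 13.2000.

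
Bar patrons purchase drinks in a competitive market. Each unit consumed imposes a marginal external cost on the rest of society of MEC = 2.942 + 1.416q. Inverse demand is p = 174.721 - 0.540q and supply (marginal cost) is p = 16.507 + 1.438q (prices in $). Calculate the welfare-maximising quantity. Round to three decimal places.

Social marginal benefit = demand − MEC = 171.779 - 1.956q.
Set SMB = MC: 171.779 - 1.956q = 16.507 + 1.438q → q* = 45.7490.

q* = 45.749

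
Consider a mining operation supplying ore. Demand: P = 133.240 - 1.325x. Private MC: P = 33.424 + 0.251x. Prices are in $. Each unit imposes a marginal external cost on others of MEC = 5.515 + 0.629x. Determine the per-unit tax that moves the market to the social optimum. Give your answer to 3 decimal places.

tax = $32.415 per unit

Social marginal cost = private MC + MEC = 38.939 + 0.880x.
Set SMC = demand: 38.939 + 0.880x = 133.240 - 1.325x → x* = 42.7669.
The Pigouvian tax equals MEC at x*: 5.515 + 0.629×42.7669 = 32.4154.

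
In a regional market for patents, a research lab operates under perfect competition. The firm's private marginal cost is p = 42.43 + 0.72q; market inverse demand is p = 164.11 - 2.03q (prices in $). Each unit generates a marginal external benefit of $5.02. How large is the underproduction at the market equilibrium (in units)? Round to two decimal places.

Market equilibrium (private): 42.43 + 0.72q = 164.11 - 2.03q → q_m = 44.2473.
Social marginal cost = private MC − MEB = 37.41 + 0.72q.
Set SMC = demand: 37.41 + 0.72q = 164.11 - 2.03q → q* = 46.0727.
Gap = |44.2473 − 46.0727| = 1.8254.

1.83 units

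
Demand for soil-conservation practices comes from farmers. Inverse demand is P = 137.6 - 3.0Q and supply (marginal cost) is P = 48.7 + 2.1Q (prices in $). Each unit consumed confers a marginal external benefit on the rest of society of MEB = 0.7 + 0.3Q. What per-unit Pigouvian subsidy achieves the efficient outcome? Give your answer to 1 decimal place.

subsidy = $6.3 per unit

Social marginal benefit = demand + MEB = 138.3 - 2.7Q.
Set SMB = MC: 138.3 - 2.7Q = 48.7 + 2.1Q → Q* = 18.6667.
The Pigouvian subsidy equals MEB at Q*: 0.7 + 0.3×18.6667 = 6.3000.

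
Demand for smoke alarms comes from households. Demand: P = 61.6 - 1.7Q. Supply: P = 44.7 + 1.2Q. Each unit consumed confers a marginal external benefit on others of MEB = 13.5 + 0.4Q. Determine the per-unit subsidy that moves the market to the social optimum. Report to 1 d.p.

subsidy = 18.4 per unit

Social marginal benefit = demand + MEB = 75.1 - 1.3Q.
Set SMB = MC: 75.1 - 1.3Q = 44.7 + 1.2Q → Q* = 12.1600.
The Pigouvian subsidy equals MEB at Q*: 13.5 + 0.4×12.1600 = 18.3640.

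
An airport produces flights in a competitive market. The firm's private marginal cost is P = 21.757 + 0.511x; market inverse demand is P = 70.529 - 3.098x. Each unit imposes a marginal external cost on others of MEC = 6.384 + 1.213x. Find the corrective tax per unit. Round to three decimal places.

Social marginal cost = private MC + MEC = 28.141 + 1.724x.
Set SMC = demand: 28.141 + 1.724x = 70.529 - 3.098x → x* = 8.7905.
The Pigouvian tax equals MEC at x*: 6.384 + 1.213×8.7905 = 17.0469.

tax = 17.047 per unit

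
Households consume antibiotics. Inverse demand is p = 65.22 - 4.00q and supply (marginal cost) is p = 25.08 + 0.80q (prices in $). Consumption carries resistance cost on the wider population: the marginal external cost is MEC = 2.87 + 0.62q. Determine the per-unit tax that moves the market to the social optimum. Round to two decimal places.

Social marginal benefit = demand − MEC = 62.35 - 4.62q.
Set SMB = MC: 62.35 - 4.62q = 25.08 + 0.80q → q* = 6.8764.
The Pigouvian tax equals MEC at q*: 2.87 + 0.62×6.8764 = 7.1334.

tax = $7.13 per unit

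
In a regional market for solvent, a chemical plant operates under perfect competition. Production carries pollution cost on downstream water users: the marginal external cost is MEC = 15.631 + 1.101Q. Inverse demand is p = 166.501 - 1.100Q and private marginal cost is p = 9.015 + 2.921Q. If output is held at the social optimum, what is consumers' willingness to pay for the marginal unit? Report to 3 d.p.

Social marginal cost = private MC + MEC = 24.646 + 4.022Q.
Set SMC = demand: 24.646 + 4.022Q = 166.501 - 1.100Q → Q* = 27.6952.
Consumer price on the demand curve at Q*: 166.501 − 1.100×27.6952 = 136.0363.

P = 136.036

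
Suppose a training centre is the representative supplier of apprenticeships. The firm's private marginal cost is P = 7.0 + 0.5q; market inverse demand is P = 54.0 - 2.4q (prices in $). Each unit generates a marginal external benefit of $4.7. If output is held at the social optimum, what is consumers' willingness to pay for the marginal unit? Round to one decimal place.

Social marginal cost = private MC − MEB = 2.3 + 0.5q.
Set SMC = demand: 2.3 + 0.5q = 54.0 - 2.4q → q* = 17.8276.
Consumer price on the demand curve at q*: 54.0 − 2.4×17.8276 = 11.2138.

P = $11.2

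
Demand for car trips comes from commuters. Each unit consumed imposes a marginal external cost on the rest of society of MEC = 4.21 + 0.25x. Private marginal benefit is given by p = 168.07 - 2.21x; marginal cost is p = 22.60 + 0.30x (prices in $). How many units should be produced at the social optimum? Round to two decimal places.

Social marginal benefit = demand − MEC = 163.86 - 2.46x.
Set SMB = MC: 163.86 - 2.46x = 22.60 + 0.30x → x* = 51.1812.

x* = 51.18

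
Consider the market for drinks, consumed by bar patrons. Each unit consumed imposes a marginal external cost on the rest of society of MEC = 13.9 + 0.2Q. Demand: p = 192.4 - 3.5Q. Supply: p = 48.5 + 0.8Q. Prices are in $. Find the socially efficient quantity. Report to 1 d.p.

Q* = 28.9

Social marginal benefit = demand − MEC = 178.5 - 3.7Q.
Set SMB = MC: 178.5 - 3.7Q = 48.5 + 0.8Q → Q* = 28.8889.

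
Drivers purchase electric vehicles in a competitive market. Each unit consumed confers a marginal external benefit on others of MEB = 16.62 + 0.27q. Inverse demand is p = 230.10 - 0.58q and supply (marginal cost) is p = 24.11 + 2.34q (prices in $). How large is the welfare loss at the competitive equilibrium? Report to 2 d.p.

Market equilibrium (private): 24.11 + 2.34q = 230.10 - 0.58q → q_m = 70.5445.
Social marginal benefit = demand + MEB = 246.72 - 0.31q.
Set SMB = MC: 246.72 - 0.31q = 24.11 + 2.34q → q* = 84.0038.
Between q* and q_m the wedge SMB − MC runs linearly from 0 to MEB(q_m), so the loss is a triangle.
DWL = ½ × 13.4593 × 35.6670 = 240.0264.

DWL = $240.03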